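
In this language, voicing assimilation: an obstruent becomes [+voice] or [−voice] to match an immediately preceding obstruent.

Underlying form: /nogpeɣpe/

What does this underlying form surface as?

/p/ after /g/ (voiced) → [b]
/p/ after /ɣ/ (voiced) → [b]

[nogbeɣbe]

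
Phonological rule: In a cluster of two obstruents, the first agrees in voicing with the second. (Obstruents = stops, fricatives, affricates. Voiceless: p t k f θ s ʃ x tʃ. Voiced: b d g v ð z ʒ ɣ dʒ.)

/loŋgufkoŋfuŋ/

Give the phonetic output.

[loŋgufkoŋfuŋ]

no segment meets the rule's conditions; no change.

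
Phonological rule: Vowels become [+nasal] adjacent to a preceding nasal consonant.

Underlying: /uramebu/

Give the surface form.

/e/ after nasal /m/ → [ẽ]

[uramẽbu]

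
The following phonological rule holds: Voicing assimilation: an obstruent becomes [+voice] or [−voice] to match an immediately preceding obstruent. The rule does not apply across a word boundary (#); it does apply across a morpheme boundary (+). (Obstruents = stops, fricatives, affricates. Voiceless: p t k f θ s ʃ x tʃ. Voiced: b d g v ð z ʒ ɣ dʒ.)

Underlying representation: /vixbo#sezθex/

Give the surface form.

[vixpo#sezðex]

/b/ after /x/ (voiceless) → [p]
/θ/ after /z/ (voiced) → [ð]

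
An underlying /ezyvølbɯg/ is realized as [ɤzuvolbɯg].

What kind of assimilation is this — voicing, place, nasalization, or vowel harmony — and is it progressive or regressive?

vowel harmony, regressive

/e/→[ɤ] /y/→[u] /ø/→[o].
Vowels agree with the last vowel, so the harmony is regressive.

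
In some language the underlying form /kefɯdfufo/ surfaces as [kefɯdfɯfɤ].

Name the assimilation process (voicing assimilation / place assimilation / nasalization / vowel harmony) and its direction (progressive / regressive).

/u/→[ɯ] /o/→[ɤ].
Vowels agree with the first vowel, so the harmony is progressive.

vowel harmony, progressive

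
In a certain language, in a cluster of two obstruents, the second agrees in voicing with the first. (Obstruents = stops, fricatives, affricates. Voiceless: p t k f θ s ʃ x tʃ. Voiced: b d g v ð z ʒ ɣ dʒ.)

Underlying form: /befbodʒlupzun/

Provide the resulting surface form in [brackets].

/b/ after /f/ (voiceless) → [p]
/z/ after /p/ (voiceless) → [s]

[befpodʒlupsun]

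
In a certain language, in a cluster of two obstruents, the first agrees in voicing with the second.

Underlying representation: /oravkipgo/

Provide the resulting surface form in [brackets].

/v/ before /k/ (voiceless) → [f]
/p/ before /g/ (voiced) → [b]

[orafkibgo]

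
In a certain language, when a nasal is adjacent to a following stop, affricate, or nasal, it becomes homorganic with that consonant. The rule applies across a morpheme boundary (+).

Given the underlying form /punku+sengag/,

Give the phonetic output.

/n/ before /k/ (velar) → [ŋ]
/n/ before /g/ (velar) → [ŋ]

[puŋku+seŋgag]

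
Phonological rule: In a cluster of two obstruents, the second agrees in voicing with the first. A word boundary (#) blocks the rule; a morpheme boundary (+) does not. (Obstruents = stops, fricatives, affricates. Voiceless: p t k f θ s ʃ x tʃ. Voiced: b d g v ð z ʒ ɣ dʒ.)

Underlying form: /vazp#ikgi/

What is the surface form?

/p/ after /z/ (voiced) → [b]
/g/ after /k/ (voiceless) → [k]

[vazb#ikki]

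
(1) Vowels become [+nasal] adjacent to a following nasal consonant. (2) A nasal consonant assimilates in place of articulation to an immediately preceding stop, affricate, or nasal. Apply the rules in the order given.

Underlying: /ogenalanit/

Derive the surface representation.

[ogẽnalãnit]

Rule 1: /e/ before nasal /n/ → [ẽ]
Rule 1: /a/ before nasal /n/ → [ã]
After rule 1: ogẽnalãnit
Rule 2: no segment meets the rule's conditions; no change.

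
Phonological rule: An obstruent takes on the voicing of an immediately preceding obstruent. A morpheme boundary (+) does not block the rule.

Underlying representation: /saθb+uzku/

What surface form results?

/b/ after /θ/ (voiceless) → [p]
/k/ after /z/ (voiced) → [g]

[saθp+uzgu]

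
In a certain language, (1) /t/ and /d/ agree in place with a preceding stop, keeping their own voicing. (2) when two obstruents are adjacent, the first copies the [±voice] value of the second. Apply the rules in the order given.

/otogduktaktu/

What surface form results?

[otoggukkakku]

Rule 1: /d/ after /g/ (velar) → [g]
Rule 1: /t/ after /k/ (velar) → [k]
Rule 1: /t/ after /k/ (velar) → [k]
After rule 1: otoggukkakku
Rule 2: no segment meets the rule's conditions; no change.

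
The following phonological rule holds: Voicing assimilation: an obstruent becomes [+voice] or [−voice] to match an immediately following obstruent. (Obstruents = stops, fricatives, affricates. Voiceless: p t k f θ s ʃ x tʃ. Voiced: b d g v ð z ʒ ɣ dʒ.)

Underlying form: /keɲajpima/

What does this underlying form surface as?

[keɲajpima]

no segment meets the rule's conditions; no change.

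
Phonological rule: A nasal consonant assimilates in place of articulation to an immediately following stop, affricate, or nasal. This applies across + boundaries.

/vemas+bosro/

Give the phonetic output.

[vemas+bosro]

no segment meets the rule's conditions; no change.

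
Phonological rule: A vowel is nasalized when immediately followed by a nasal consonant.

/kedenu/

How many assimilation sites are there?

1

/e/ before nasal /n/ → [ẽ]
1 segment changes.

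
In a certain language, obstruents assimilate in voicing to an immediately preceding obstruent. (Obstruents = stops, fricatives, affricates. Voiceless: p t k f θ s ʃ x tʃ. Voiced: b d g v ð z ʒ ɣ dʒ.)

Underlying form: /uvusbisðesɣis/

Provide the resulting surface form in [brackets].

/b/ after /s/ (voiceless) → [p]
/ð/ after /s/ (voiceless) → [θ]
/ɣ/ after /s/ (voiceless) → [x]

[uvuspisθesxis]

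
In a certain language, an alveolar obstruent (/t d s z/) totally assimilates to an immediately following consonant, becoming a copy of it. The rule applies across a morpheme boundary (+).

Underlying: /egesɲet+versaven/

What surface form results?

[egeɲɲev+versaven]

/s/ before /ɲ/ → [ɲ] (total assimilation)
/t/ before /v/ → [v] (total assimilation)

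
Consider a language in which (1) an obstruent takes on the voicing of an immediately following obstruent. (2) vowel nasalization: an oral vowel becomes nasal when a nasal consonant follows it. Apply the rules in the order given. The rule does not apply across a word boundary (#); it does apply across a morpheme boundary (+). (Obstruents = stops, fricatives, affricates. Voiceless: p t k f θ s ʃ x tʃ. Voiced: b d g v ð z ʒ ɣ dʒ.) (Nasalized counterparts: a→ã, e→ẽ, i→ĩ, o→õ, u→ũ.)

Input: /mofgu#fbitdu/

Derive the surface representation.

[movgu#vbiddu]

Rule 1: /f/ before /g/ (voiced) → [v]
Rule 1: /f/ before /b/ (voiced) → [v]
Rule 1: /t/ before /d/ (voiced) → [d]
After rule 1: movgu#vbiddu
Rule 2: no segment meets the rule's conditions; no change.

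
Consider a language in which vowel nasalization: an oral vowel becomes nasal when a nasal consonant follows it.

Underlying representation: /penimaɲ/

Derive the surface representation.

[pẽnĩmãɲ]

/e/ before nasal /n/ → [ẽ]
/i/ before nasal /m/ → [ĩ]
/a/ before nasal /ɲ/ → [ã]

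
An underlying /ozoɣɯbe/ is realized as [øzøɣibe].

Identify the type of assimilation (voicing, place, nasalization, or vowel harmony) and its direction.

/o/→[ø] /o/→[ø] /ɯ/→[i].
Vowels agree with the last vowel, so the harmony is regressive.

vowel harmony, regressive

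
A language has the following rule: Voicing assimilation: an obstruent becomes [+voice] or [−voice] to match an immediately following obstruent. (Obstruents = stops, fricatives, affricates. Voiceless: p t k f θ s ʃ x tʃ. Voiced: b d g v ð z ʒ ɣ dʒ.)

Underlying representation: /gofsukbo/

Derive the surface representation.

[gofsugbo]

/k/ before /b/ (voiced) → [g]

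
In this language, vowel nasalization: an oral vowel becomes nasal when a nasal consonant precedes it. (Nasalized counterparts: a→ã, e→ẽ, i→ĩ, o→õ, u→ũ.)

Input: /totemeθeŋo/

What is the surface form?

[totemẽθeŋõ]

/e/ after nasal /m/ → [ẽ]
/o/ after nasal /ŋ/ → [õ]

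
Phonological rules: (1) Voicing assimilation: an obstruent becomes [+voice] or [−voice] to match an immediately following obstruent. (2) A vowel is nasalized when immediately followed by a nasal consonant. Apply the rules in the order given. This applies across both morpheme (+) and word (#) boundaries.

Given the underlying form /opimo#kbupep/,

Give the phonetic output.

Rule 1: /k/ before /b/ (voiced) → [g]
After rule 1: opimo#gbupep
Rule 2: /i/ before nasal /m/ → [ĩ]

[opĩmo#gbupep]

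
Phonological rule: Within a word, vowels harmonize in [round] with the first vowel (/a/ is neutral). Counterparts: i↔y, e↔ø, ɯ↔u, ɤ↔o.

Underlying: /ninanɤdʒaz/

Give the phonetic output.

[ninanɤdʒaz]

no segment meets the rule's conditions; no change.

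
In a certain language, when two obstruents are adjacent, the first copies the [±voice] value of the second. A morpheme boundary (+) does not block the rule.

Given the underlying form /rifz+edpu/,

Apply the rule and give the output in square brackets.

/f/ before /z/ (voiced) → [v]
/d/ before /p/ (voiceless) → [t]

[rivz+etpu]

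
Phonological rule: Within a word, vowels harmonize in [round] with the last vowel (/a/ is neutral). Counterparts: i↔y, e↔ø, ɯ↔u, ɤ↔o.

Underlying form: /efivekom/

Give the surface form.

[øfyvøkom]

/e/ harmonizes with /o/ ([+round]) → [ø]
/i/ harmonizes with /o/ ([+round]) → [y]
/e/ harmonizes with /o/ ([+round]) → [ø]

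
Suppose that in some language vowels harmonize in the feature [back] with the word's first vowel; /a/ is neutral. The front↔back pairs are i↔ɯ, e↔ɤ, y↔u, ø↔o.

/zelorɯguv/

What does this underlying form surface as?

/o/ harmonizes with /e/ ([-back]) → [ø]
/ɯ/ harmonizes with /e/ ([-back]) → [i]
/u/ harmonizes with /e/ ([-back]) → [y]

[zelørigyv]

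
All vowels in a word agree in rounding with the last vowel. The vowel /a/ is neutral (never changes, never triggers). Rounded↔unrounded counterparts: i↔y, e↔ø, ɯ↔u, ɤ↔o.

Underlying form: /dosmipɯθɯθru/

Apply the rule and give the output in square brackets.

/i/ harmonizes with /u/ ([+round]) → [y]
/ɯ/ harmonizes with /u/ ([+round]) → [u]
/ɯ/ harmonizes with /u/ ([+round]) → [u]

[dosmypuθuθru]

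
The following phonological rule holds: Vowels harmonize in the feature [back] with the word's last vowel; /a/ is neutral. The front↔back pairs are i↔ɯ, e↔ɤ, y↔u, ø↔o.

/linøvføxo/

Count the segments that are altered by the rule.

/i/ harmonizes with /o/ ([+back]) → [ɯ]
/ø/ harmonizes with /o/ ([+back]) → [o]
/ø/ harmonizes with /o/ ([+back]) → [o]
3 segments change.

3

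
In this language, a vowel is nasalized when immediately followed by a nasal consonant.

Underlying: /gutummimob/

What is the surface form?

[gutũmmĩmob]

/u/ before nasal /m/ → [ũ]
/i/ before nasal /m/ → [ĩ]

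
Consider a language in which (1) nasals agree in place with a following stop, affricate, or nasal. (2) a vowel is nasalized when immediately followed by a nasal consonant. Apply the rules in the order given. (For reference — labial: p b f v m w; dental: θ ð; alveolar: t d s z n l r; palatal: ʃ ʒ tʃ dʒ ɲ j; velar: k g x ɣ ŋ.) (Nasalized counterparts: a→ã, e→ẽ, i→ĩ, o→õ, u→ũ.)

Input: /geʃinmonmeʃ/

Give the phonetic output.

[geʃĩmmõmmeʃ]

Rule 1: /n/ before /m/ (labial) → [m]
Rule 1: /n/ before /m/ (labial) → [m]
After rule 1: geʃimmommeʃ
Rule 2: /i/ before nasal /m/ → [ĩ]
Rule 2: /o/ before nasal /m/ → [õ]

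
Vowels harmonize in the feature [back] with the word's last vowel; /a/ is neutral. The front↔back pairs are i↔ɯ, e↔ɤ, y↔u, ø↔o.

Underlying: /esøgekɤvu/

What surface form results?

[ɤsogɤkɤvu]

/e/ harmonizes with /u/ ([+back]) → [ɤ]
/ø/ harmonizes with /u/ ([+back]) → [o]
/e/ harmonizes with /u/ ([+back]) → [ɤ]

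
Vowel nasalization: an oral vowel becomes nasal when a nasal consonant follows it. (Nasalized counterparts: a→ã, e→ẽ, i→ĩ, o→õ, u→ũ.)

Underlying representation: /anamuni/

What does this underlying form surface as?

/a/ before nasal /n/ → [ã]
/a/ before nasal /m/ → [ã]
/u/ before nasal /n/ → [ũ]

[ãnãmũni]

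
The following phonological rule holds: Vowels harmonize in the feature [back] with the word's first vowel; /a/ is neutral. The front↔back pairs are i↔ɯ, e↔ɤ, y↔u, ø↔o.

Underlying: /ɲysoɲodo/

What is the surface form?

[ɲysøɲødø]

/o/ harmonizes with /y/ ([-back]) → [ø]
/o/ harmonizes with /y/ ([-back]) → [ø]
/o/ harmonizes with /y/ ([-back]) → [ø]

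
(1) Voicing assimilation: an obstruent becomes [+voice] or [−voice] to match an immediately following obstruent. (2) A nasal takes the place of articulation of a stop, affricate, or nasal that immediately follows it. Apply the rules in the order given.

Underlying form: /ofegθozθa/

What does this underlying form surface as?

Rule 1: /g/ before /θ/ (voiceless) → [k]
Rule 1: /z/ before /θ/ (voiceless) → [s]
After rule 1: ofekθosθa
Rule 2: no segment meets the rule's conditions; no change.

[ofekθosθa]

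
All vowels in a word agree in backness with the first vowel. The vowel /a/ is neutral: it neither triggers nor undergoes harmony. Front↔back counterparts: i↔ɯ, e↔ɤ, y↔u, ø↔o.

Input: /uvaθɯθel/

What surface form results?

/e/ harmonizes with /u/ ([+back]) → [ɤ]

[uvaθɯθɤl]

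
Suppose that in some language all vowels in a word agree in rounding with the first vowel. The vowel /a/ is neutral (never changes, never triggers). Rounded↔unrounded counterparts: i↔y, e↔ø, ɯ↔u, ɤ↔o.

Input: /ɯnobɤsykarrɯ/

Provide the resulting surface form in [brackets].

/o/ harmonizes with /ɯ/ ([-round]) → [ɤ]
/y/ harmonizes with /ɯ/ ([-round]) → [i]

[ɯnɤbɤsikarrɯ]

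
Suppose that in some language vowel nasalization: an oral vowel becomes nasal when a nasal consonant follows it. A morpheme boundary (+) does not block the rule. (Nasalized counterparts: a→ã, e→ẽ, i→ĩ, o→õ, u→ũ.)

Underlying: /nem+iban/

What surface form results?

[nẽm+ibãn]

/e/ before nasal /m/ → [ẽ]
/a/ before nasal /n/ → [ã]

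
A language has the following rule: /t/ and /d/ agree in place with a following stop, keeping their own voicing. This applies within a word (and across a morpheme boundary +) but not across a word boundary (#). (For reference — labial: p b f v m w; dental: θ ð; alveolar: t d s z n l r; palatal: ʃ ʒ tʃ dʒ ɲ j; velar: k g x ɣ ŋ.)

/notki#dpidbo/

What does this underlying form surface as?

/t/ before /k/ (velar) → [k]
/d/ before /p/ (labial) → [b]
/d/ before /b/ (labial) → [b]

[nokki#bpibbo]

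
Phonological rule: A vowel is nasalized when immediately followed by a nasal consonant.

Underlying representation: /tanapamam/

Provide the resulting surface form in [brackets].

/a/ before nasal /n/ → [ã]
/a/ before nasal /m/ → [ã]
/a/ before nasal /m/ → [ã]

[tãnapãmãm]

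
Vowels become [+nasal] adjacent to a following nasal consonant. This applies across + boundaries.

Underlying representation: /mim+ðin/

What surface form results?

[mĩm+ðĩn]

/i/ before nasal /m/ → [ĩ]
/i/ before nasal /n/ → [ĩ]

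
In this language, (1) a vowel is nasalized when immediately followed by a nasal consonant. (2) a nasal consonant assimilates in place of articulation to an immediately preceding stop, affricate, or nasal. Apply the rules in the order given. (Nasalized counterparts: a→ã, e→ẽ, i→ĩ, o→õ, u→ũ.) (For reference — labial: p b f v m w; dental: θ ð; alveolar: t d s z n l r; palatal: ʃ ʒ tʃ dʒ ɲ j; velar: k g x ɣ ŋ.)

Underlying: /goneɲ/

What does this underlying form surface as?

Rule 1: /o/ before nasal /n/ → [õ]
Rule 1: /e/ before nasal /ɲ/ → [ẽ]
After rule 1: gõnẽɲ
Rule 2: no segment meets the rule's conditions; no change.

[gõnẽɲ]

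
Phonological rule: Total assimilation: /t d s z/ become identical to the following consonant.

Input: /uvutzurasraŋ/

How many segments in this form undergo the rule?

/t/ before /z/ → [z] (total assimilation)
/s/ before /r/ → [r] (total assimilation)
2 segments change.

2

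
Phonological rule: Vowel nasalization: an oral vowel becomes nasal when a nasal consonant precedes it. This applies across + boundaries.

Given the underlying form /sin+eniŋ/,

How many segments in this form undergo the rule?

2

/e/ after nasal /n/ → [ẽ]
/i/ after nasal /n/ → [ĩ]
2 segments change.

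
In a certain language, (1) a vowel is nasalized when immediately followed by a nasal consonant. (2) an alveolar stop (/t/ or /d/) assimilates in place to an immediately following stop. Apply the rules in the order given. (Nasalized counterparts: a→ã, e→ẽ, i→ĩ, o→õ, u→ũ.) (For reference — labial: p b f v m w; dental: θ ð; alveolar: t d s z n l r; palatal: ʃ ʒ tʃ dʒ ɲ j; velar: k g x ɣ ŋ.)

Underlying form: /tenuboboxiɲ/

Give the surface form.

Rule 1: /e/ before nasal /n/ → [ẽ]
Rule 1: /i/ before nasal /ɲ/ → [ĩ]
After rule 1: tẽnuboboxĩɲ
Rule 2: no segment meets the rule's conditions; no change.

[tẽnuboboxĩɲ]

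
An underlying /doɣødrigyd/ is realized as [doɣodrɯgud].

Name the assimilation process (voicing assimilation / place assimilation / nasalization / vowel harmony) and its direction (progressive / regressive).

vowel harmony, progressive

/ø/→[o] /i/→[ɯ] /y/→[u].
Vowels agree with the first vowel, so the harmony is progressive.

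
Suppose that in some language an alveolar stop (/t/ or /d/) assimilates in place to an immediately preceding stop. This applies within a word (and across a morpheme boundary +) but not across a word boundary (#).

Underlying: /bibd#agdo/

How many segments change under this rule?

2

/d/ after /b/ (labial) → [b]
/d/ after /g/ (velar) → [g]
2 segments change.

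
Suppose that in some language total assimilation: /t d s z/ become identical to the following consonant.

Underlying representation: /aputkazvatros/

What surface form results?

[apukkavvarros]

/t/ before /k/ → [k] (total assimilation)
/z/ before /v/ → [v] (total assimilation)
/t/ before /r/ → [r] (total assimilation)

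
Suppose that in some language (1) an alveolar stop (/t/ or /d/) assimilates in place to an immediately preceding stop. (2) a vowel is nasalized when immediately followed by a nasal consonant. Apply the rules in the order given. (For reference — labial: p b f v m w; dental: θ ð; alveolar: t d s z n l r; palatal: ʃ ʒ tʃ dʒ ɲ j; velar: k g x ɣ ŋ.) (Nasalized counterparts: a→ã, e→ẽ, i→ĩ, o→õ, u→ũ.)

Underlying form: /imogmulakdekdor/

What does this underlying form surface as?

[ĩmogmulakgekgor]

Rule 1: /d/ after /k/ (velar) → [g]
Rule 1: /d/ after /k/ (velar) → [g]
After rule 1: imogmulakgekgor
Rule 2: /i/ before nasal /m/ → [ĩ]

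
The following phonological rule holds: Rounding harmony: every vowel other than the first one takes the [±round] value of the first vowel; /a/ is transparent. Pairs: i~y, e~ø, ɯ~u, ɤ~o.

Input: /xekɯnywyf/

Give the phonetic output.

/y/ harmonizes with /e/ ([-round]) → [i]
/y/ harmonizes with /e/ ([-round]) → [i]

[xekɯniwif]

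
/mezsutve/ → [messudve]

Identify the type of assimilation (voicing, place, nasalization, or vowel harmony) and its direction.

/z/→[s] /t/→[d].
Each target copies a feature from the following segment, so the direction is regressive.

voicing assimilation, regressive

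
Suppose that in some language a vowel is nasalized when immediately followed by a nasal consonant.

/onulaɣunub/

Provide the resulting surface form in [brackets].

[õnulaɣũnub]

/o/ before nasal /n/ → [õ]
/u/ before nasal /n/ → [ũ]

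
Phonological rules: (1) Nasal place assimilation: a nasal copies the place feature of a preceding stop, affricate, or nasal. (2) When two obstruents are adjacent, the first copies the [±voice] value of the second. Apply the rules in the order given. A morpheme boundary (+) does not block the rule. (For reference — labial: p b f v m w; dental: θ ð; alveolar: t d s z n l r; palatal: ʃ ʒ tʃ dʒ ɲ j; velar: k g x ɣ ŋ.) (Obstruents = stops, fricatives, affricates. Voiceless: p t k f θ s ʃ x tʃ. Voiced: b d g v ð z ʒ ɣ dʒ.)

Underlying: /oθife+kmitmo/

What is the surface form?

[oθife+kŋitno]

Rule 1: /m/ after /k/ (velar) → [ŋ]
Rule 1: /m/ after /t/ (alveolar) → [n]
After rule 1: oθife+kŋitno
Rule 2: no segment meets the rule's conditions; no change.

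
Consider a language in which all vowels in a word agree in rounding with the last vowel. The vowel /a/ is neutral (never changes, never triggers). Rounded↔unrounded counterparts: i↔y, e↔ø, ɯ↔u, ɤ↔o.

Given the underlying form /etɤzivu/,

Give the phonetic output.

/e/ harmonizes with /u/ ([+round]) → [ø]
/ɤ/ harmonizes with /u/ ([+round]) → [o]
/i/ harmonizes with /u/ ([+round]) → [y]

[øtozyvu]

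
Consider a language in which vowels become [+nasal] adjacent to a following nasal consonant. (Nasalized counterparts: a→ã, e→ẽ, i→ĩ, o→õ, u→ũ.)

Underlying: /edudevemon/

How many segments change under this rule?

2

/e/ before nasal /m/ → [ẽ]
/o/ before nasal /n/ → [õ]
2 segments change.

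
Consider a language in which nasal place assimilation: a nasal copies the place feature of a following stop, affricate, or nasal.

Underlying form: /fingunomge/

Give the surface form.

/n/ before /g/ (velar) → [ŋ]
/m/ before /g/ (velar) → [ŋ]

[fiŋgunoŋge]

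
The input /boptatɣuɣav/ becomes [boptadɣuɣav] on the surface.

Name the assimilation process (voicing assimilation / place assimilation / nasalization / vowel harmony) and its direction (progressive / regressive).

voicing assimilation, regressive

/t/→[d].
Each target copies a feature from the following segment, so the direction is regressive.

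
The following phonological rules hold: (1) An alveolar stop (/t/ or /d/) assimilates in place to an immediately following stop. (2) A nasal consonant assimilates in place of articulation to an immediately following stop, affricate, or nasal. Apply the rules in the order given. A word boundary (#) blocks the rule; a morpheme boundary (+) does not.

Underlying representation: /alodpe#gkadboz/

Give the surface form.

[alobpe#gkabboz]

Rule 1: /d/ before /p/ (labial) → [b]
Rule 1: /d/ before /b/ (labial) → [b]
After rule 1: alobpe#gkabboz
Rule 2: no segment meets the rule's conditions; no change.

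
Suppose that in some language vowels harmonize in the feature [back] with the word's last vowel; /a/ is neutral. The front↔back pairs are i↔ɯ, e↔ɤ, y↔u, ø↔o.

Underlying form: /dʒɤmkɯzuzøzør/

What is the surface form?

/ɤ/ harmonizes with /ø/ ([-back]) → [e]
/ɯ/ harmonizes with /ø/ ([-back]) → [i]
/u/ harmonizes with /ø/ ([-back]) → [y]

[dʒemkizyzøzør]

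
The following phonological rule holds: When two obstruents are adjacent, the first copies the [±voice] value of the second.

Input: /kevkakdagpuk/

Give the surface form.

[kefkagdakpuk]

/v/ before /k/ (voiceless) → [f]
/k/ before /d/ (voiced) → [g]
/g/ before /p/ (voiceless) → [k]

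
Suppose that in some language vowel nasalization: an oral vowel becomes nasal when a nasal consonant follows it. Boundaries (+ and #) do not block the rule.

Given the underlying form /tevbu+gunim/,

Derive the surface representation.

/u/ before nasal /n/ → [ũ]
/i/ before nasal /m/ → [ĩ]

[tevbu+gũnĩm]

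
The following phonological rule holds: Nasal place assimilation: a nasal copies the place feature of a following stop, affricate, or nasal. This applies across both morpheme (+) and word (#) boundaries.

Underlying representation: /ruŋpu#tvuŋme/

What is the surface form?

/ŋ/ before /p/ (labial) → [m]
/ŋ/ before /m/ (labial) → [m]

[rumpu#tvumme]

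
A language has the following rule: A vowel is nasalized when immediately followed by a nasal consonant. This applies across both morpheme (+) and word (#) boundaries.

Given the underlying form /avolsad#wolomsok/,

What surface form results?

[avolsad#wolõmsok]

/o/ before nasal /m/ → [õ]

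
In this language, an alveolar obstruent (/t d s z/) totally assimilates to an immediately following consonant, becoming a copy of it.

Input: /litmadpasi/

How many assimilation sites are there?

2

/t/ before /m/ → [m] (total assimilation)
/d/ before /p/ → [p] (total assimilation)
2 segments change.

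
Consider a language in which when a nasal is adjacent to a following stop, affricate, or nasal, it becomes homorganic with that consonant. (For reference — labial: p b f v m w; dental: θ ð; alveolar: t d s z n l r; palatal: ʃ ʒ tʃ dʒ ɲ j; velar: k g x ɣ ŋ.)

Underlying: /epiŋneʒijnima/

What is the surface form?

/ŋ/ before /n/ (alveolar) → [n]

[epinneʒijnima]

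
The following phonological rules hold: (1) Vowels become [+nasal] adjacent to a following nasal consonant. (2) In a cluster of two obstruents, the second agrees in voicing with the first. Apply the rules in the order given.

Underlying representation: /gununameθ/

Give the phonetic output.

Rule 1: /u/ before nasal /n/ → [ũ]
Rule 1: /u/ before nasal /n/ → [ũ]
Rule 1: /a/ before nasal /m/ → [ã]
After rule 1: gũnũnãmeθ
Rule 2: no segment meets the rule's conditions; no change.

[gũnũnãmeθ]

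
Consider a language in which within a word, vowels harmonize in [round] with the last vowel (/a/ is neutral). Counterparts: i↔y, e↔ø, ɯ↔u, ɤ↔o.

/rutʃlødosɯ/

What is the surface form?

[rɯtʃledɤsɯ]

/u/ harmonizes with /ɯ/ ([-round]) → [ɯ]
/ø/ harmonizes with /ɯ/ ([-round]) → [e]
/o/ harmonizes with /ɯ/ ([-round]) → [ɤ]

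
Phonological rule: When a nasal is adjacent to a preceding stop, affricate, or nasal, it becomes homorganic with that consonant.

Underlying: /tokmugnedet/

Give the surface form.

[tokŋugŋedet]

/m/ after /k/ (velar) → [ŋ]
/n/ after /g/ (velar) → [ŋ]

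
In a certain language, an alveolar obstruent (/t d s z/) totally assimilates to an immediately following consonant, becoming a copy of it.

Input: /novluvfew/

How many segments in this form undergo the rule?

No segment meets the rule's conditions.

0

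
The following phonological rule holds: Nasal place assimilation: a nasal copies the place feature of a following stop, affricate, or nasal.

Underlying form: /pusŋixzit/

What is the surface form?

no segment meets the rule's conditions; no change.

[pusŋixzit]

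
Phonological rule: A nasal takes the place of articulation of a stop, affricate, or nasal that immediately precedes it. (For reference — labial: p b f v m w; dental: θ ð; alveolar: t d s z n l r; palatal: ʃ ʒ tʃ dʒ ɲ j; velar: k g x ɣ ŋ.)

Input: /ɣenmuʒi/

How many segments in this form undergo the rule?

/m/ after /n/ (alveolar) → [n]
1 segment changes.

1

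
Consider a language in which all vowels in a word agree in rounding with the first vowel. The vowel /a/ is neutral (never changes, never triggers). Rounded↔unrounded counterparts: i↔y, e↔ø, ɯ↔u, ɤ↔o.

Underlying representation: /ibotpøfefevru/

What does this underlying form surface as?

[ibɤtpefefevrɯ]

/o/ harmonizes with /i/ ([-round]) → [ɤ]
/ø/ harmonizes with /i/ ([-round]) → [e]
/u/ harmonizes with /i/ ([-round]) → [ɯ]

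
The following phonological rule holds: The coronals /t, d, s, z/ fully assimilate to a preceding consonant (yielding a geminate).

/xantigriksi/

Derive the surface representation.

/t/ after /n/ → [n] (total assimilation)
/s/ after /k/ → [k] (total assimilation)

[xannigrikki]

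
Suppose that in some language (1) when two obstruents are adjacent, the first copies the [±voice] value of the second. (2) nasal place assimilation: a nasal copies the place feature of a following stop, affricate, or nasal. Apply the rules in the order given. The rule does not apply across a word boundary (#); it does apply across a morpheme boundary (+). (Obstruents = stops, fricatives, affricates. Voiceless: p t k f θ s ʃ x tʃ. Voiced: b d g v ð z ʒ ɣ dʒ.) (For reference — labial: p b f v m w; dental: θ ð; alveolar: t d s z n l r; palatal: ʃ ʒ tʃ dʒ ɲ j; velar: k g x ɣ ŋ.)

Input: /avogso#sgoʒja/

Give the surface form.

Rule 1: /g/ before /s/ (voiceless) → [k]
Rule 1: /s/ before /g/ (voiced) → [z]
After rule 1: avokso#zgoʒja
Rule 2: no segment meets the rule's conditions; no change.

[avokso#zgoʒja]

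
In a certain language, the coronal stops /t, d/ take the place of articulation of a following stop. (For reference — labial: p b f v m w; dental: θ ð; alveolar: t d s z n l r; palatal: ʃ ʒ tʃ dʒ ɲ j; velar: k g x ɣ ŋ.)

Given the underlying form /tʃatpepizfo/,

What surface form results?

[tʃappepizfo]

/t/ before /p/ (labial) → [p]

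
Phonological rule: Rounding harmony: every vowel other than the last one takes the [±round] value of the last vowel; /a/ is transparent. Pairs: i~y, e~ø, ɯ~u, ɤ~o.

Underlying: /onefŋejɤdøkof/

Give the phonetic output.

/e/ harmonizes with /o/ ([+round]) → [ø]
/e/ harmonizes with /o/ ([+round]) → [ø]
/ɤ/ harmonizes with /o/ ([+round]) → [o]

[onøfŋøjodøkof]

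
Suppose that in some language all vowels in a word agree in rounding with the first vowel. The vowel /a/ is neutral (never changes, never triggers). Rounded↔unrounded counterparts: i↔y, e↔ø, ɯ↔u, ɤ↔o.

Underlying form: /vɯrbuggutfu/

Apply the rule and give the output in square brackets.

[vɯrbɯggɯtfɯ]

/u/ harmonizes with /ɯ/ ([-round]) → [ɯ]
/u/ harmonizes with /ɯ/ ([-round]) → [ɯ]
/u/ harmonizes with /ɯ/ ([-round]) → [ɯ]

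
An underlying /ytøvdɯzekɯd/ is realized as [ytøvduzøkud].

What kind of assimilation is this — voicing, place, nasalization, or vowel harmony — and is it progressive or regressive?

vowel harmony, progressive

/ɯ/→[u] /e/→[ø] /ɯ/→[u].
Vowels agree with the first vowel, so the harmony is progressive.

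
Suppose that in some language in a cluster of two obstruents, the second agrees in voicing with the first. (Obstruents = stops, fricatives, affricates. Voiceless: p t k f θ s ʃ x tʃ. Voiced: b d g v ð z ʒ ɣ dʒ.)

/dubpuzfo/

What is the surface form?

[dubbuzvo]

/p/ after /b/ (voiced) → [b]
/f/ after /z/ (voiced) → [v]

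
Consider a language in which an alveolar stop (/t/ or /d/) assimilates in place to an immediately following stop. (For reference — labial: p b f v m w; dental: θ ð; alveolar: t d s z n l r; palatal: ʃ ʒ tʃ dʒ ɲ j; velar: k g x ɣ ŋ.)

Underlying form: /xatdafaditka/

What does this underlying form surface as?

/t/ before /k/ (velar) → [k]

[xatdafadikka]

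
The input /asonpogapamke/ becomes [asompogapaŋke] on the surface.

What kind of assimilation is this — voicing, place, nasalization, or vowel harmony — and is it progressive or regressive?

place assimilation, regressive

/n/→[m] /m/→[ŋ].
Each target copies a feature from the following segment, so the direction is regressive.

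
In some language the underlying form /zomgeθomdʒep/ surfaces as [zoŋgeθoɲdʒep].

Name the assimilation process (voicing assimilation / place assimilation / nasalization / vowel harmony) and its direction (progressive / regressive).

/m/→[ŋ] /m/→[ɲ].
Each target copies a feature from the following segment, so the direction is regressive.

place assimilation, regressive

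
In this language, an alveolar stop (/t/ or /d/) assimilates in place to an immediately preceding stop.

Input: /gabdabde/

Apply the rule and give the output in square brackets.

/d/ after /b/ (labial) → [b]
/d/ after /b/ (labial) → [b]

[gabbabbe]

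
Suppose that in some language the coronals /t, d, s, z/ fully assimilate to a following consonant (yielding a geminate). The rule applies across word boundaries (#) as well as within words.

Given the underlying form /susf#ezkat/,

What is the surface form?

[suff#ekkat]

/s/ before /f/ → [f] (total assimilation)
/z/ before /k/ → [k] (total assimilation)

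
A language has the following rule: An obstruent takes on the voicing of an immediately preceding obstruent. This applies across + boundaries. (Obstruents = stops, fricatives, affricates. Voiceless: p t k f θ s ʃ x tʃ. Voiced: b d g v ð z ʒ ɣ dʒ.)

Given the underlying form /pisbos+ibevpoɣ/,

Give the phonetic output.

[pispos+ibevboɣ]

/b/ after /s/ (voiceless) → [p]
/p/ after /v/ (voiced) → [b]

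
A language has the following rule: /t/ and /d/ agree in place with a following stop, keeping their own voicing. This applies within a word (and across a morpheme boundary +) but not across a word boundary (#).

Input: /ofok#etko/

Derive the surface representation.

[ofok#ekko]

/t/ before /k/ (velar) → [k]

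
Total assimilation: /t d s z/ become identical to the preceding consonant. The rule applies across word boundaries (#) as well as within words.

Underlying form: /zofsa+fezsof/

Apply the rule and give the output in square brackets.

/s/ after /f/ → [f] (total assimilation)
/s/ after /z/ → [z] (total assimilation)

[zoffa+fezzof]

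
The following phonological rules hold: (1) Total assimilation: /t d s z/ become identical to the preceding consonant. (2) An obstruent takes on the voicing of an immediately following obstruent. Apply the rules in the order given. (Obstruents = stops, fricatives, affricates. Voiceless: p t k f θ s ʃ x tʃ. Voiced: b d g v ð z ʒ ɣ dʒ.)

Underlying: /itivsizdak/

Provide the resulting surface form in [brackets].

Rule 1: /s/ after /v/ → [v] (total assimilation)
Rule 1: /d/ after /z/ → [z] (total assimilation)
After rule 1: itivvizzak
Rule 2: no segment meets the rule's conditions; no change.

[itivvizzak]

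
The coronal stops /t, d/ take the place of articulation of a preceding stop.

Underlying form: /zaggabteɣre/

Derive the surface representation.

/t/ after /b/ (labial) → [p]

[zaggabpeɣre]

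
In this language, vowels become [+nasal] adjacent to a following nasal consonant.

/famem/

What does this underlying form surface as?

/a/ before nasal /m/ → [ã]
/e/ before nasal /m/ → [ẽ]

[fãmẽm]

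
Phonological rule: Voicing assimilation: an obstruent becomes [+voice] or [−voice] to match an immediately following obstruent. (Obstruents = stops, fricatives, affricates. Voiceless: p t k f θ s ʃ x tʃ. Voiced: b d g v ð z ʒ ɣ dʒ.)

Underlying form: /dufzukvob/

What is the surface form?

[duvzugvob]

/f/ before /z/ (voiced) → [v]
/k/ before /v/ (voiced) → [g]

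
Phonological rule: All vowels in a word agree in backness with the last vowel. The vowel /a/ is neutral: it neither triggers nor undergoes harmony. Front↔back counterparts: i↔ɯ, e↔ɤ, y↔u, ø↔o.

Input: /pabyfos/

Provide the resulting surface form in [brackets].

[pabufos]

/y/ harmonizes with /o/ ([+back]) → [u]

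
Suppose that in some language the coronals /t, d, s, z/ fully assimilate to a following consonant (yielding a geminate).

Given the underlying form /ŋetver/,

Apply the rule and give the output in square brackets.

/t/ before /v/ → [v] (total assimilation)

[ŋevver]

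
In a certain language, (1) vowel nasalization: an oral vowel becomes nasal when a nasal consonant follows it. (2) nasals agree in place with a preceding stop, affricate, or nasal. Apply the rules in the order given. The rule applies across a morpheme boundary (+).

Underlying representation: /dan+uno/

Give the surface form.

Rule 1: /a/ before nasal /n/ → [ã]
Rule 1: /u/ before nasal /n/ → [ũ]
After rule 1: dãn+ũno
Rule 2: no segment meets the rule's conditions; no change.

[dãn+ũno]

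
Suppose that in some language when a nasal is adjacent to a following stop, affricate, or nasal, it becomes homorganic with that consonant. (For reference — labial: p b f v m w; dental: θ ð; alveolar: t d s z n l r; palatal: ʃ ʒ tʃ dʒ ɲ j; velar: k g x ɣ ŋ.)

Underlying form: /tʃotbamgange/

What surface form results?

[tʃotbaŋgaŋge]

/m/ before /g/ (velar) → [ŋ]
/n/ before /g/ (velar) → [ŋ]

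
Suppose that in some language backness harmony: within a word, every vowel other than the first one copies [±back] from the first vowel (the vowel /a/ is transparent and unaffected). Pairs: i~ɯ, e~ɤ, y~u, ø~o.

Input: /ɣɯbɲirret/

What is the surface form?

[ɣɯbɲɯrrɤt]

/i/ harmonizes with /ɯ/ ([+back]) → [ɯ]
/e/ harmonizes with /ɯ/ ([+back]) → [ɤ]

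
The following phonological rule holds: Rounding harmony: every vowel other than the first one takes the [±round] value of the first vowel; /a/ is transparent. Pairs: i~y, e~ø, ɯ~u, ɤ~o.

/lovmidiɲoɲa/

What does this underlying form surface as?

/i/ harmonizes with /o/ ([+round]) → [y]
/i/ harmonizes with /o/ ([+round]) → [y]

[lovmydyɲoɲa]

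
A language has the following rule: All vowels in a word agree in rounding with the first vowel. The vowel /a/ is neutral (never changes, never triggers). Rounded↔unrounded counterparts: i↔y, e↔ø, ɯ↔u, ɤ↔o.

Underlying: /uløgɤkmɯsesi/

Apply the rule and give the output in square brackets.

[uløgokmusøsy]

/ɤ/ harmonizes with /u/ ([+round]) → [o]
/ɯ/ harmonizes with /u/ ([+round]) → [u]
/e/ harmonizes with /u/ ([+round]) → [ø]
/i/ harmonizes with /u/ ([+round]) → [y]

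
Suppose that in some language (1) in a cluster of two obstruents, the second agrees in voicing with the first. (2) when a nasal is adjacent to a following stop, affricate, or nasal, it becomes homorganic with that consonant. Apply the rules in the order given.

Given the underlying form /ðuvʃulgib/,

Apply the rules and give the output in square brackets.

[ðuvʒulgib]

Rule 1: /ʃ/ after /v/ (voiced) → [ʒ]
After rule 1: ðuvʒulgib
Rule 2: no segment meets the rule's conditions; no change.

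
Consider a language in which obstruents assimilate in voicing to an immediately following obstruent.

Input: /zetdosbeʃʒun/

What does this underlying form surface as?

/t/ before /d/ (voiced) → [d]
/s/ before /b/ (voiced) → [z]
/ʃ/ before /ʒ/ (voiced) → [ʒ]

[zeddozbeʒʒun]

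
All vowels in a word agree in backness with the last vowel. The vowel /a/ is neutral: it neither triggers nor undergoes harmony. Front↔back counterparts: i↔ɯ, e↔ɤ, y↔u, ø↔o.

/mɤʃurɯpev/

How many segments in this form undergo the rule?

3

/ɤ/ harmonizes with /e/ ([-back]) → [e]
/u/ harmonizes with /e/ ([-back]) → [y]
/ɯ/ harmonizes with /e/ ([-back]) → [i]
3 segments change.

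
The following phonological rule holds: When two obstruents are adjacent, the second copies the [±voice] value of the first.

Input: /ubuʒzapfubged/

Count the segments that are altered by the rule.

0

No segment meets the rule's conditions.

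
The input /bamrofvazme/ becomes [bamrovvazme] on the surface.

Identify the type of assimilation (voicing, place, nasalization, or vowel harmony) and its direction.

/f/→[v].
Each target copies a feature from the following segment, so the direction is regressive.

voicing assimilation, regressive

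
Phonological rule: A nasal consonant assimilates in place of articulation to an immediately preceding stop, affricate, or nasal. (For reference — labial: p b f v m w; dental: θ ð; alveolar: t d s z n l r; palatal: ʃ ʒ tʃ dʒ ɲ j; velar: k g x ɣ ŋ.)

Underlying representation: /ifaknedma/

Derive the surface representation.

[ifakŋedna]

/n/ after /k/ (velar) → [ŋ]
/m/ after /d/ (alveolar) → [n]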